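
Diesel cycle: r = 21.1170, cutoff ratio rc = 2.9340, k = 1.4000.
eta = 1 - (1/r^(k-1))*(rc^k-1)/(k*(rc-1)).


r^(k-1) = 3.3873
rc^k = 4.5128
eta = 0.6170 = 61.6987%

61.6987%


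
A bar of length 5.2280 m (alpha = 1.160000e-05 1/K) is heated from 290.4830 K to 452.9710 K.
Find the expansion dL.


dT = 162.4880 K
dL = 1.160000e-05 * 5.2280 * 162.4880 = 0.009854 m
L_final = 5.237854 m

dL = 0.009854 m


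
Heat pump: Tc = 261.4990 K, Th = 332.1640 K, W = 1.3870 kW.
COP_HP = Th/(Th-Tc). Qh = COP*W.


COP = 332.1640 / 70.6650 = 4.7005
Qh = 4.7005 * 1.3870 = 6.5197 kW

COP = 4.7005, Qh = 6.5197 kW


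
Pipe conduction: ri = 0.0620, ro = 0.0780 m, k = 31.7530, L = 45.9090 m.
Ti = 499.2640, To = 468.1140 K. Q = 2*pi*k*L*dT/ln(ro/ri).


dT = 31.1500 K
ln(ro/ri) = 0.2296
Q = 2*pi*31.7530*45.9090*31.1500 / 0.2296 = 1242787.7934 W

1242787.7934 W


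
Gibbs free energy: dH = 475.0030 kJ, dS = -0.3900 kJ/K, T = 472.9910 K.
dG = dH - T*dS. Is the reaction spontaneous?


T*dS = 472.9910 * -0.3900 = -184.4665 kJ
dG = 475.0030 + 184.4665 = 659.4695 kJ (non-spontaneous)

dG = 659.4695 kJ, non-spontaneous


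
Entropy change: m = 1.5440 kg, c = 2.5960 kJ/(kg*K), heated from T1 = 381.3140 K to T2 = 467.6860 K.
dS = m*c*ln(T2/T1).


T2/T1 = 1.2265
ln(T2/T1) = 0.2042
dS = 1.5440 * 2.5960 * 0.2042 = 0.8184 kJ/K

0.8184 kJ/K


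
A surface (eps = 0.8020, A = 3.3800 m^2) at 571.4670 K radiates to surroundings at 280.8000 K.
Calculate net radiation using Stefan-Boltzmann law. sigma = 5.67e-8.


T^4 = 1.0665e+11
Tsurr^4 = 6.2171e+09
Q = 0.8020 * 5.67e-8 * 3.3800 * 1.0043e+11 = 15436.6869 W

15436.6869 W


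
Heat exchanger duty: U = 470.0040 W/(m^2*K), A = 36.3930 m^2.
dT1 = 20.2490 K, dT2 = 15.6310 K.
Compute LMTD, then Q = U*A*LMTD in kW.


LMTD = 17.8405 K
Q = 470.0040 * 36.3930 * 17.8405 = 305159.1284 W = 305.1591 kW

305.1591 kW


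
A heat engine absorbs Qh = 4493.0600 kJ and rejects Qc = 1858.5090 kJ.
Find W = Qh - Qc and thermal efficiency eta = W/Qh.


W = 4493.0600 - 1858.5090 = 2634.5510 kJ
eta = 2634.5510 / 4493.0600 = 0.5864 = 58.6360%

W = 2634.5510 kJ, eta = 58.6360%


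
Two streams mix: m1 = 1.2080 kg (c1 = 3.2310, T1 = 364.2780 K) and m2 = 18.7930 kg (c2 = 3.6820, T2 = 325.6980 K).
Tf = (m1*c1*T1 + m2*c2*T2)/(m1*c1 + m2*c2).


num = 23958.7367
den = 73.0989
Tf = 327.7579 K

327.7579 K


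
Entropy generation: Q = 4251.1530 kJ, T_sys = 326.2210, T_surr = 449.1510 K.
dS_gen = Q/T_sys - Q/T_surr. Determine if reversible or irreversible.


dS_sys = 4251.1530/326.2210 = 13.0315 kJ/K
dS_surr = -4251.1530/449.1510 = -9.4649 kJ/K
dS_gen = 13.0315 - 9.4649 = 3.5666 kJ/K (irreversible)

dS_gen = 3.5666 kJ/K, irreversible


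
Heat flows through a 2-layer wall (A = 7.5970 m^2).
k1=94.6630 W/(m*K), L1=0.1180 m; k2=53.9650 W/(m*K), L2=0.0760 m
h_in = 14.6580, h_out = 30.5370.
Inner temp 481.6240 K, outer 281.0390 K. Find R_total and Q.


R_conv_in = 1/(14.6580*7.5970) = 0.0090
R_1 = 0.1180/(94.6630*7.5970) = 0.0002
R_2 = 0.0760/(53.9650*7.5970) = 0.0002
R_conv_out = 1/(30.5370*7.5970) = 0.0043
R_total = 0.0136 K/W
Q = 200.5850 / 0.0136 = 14705.4950 W

R_total = 0.0136 K/W, Q = 14705.4950 W


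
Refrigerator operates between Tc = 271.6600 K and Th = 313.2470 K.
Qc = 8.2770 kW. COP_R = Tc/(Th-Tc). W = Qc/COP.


COP = 271.6600 / 41.5870 = 6.5323
W = 8.2770 / 6.5323 = 1.2671 kW

COP = 6.5323, W = 1.2671 kW


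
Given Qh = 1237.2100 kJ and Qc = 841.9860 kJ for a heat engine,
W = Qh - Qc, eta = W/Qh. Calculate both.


W = 1237.2100 - 841.9860 = 395.2240 kJ
eta = 395.2240 / 1237.2100 = 0.3194 = 31.9448%

W = 395.2240 kJ, eta = 31.9448%


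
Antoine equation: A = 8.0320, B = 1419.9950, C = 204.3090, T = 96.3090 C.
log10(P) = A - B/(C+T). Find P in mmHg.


C+T = 300.6180
B/(C+T) = 4.7236
log10(P) = 8.0320 - 4.7236 = 3.3084
P = 10^3.3084 = 2034.2949 mmHg

2034.2949 mmHg


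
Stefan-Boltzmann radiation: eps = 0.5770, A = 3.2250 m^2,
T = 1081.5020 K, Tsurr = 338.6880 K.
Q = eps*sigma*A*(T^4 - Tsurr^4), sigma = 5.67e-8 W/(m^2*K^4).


T^4 = 1.3681e+12
Tsurr^4 = 1.3158e+10
Q = 0.5770 * 5.67e-8 * 3.2250 * 1.3549e+12 = 142955.4073 W

142955.4073 W


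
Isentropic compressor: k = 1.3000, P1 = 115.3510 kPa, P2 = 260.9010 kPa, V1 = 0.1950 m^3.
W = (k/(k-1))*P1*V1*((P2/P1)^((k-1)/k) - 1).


(k-1)/k = 0.2308
(P2/P1)^exp = 1.2072
W = 4.3333 * 115.3510 * 0.1950 * (1.2072 - 1) = 20.2010 kJ

20.2010 kJ


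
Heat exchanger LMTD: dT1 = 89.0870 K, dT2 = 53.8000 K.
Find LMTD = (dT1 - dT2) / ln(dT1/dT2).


dT1/dT2 = 1.6559
ln(dT1/dT2) = 0.5043
LMTD = 35.2870 / 0.5043 = 69.9667 K

69.9667 K


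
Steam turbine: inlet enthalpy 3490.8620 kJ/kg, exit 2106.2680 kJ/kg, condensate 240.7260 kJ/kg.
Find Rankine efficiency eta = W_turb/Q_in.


W = 1384.5940 kJ/kg
Q_in = 3250.1360 kJ/kg
eta = 0.4260 = 42.6011%

eta = 42.6011%


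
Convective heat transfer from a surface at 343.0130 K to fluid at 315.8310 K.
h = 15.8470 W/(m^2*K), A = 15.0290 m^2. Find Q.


dT = 27.1820 K
Q = 15.8470 * 15.0290 * 27.1820 = 6473.7892 W

6473.7892 W


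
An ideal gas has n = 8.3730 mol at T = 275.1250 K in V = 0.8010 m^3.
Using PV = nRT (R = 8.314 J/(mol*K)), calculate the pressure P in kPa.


P = nRT/V = 8.3730 * 8.314 * 275.1250 / 0.8010
= 19152.3102 / 0.8010 = 23910.4996 Pa = 23.9105 kPa

23.9105 kPa


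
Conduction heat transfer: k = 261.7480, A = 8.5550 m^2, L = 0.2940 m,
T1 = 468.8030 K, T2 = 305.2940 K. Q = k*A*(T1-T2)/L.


dT = 163.5090 K
Q = 261.7480 * 8.5550 * 163.5090 / 0.2940 = 1245368.0448 W

1245368.0448 W


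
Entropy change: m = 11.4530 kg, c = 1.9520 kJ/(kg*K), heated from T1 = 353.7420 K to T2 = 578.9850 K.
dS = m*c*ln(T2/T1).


T2/T1 = 1.6367
ln(T2/T1) = 0.4927
dS = 11.4530 * 1.9520 * 0.4927 = 11.0151 kJ/K

11.0151 kJ/K


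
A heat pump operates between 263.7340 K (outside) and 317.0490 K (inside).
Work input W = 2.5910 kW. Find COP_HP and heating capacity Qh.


COP = 317.0490 / 53.3150 = 5.9467
Qh = 5.9467 * 2.5910 = 15.4079 kW

COP = 5.9467, Qh = 15.4079 kW


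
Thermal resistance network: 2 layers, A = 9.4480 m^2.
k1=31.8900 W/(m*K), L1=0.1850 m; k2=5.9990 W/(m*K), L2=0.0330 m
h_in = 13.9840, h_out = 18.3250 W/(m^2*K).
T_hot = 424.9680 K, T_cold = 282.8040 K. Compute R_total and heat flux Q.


R_conv_in = 1/(13.9840*9.4480) = 0.0076
R_1 = 0.1850/(31.8900*9.4480) = 0.0006
R_2 = 0.0330/(5.9990*9.4480) = 0.0006
R_conv_out = 1/(18.3250*9.4480) = 0.0058
R_total = 0.0145 K/W
Q = 142.1640 / 0.0145 = 9776.8192 W

R_total = 0.0145 K/W, Q = 9776.8192 W


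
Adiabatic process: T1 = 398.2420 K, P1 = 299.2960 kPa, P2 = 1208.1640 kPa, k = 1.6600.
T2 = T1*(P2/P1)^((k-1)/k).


(k-1)/k = 0.3976
(P2/P1)^exp = 1.7416
T2 = 398.2420 * 1.7416 = 693.5803 K

693.5803 K


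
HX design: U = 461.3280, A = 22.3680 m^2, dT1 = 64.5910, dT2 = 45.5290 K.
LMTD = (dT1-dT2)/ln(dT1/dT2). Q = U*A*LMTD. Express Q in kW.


LMTD = 54.5056 K
Q = 461.3280 * 22.3680 * 54.5056 = 562442.3500 W = 562.4424 kW

562.4424 kW


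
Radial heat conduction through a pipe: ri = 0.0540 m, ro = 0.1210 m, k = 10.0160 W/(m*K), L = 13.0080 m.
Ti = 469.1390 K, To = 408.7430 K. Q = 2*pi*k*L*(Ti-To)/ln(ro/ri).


dT = 60.3960 K
ln(ro/ri) = 0.8068
Q = 2*pi*10.0160*13.0080*60.3960 / 0.8068 = 61280.6694 W

61280.6694 W


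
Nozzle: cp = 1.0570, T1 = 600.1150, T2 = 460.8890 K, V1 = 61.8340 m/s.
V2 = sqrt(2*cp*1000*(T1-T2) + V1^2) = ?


dT = 139.2260 K
2*cp*1000*dT = 294323.7640
V1^2 = 3823.4436
V2 = sqrt(298147.2076) = 546.0286 m/s

546.0286 m/s


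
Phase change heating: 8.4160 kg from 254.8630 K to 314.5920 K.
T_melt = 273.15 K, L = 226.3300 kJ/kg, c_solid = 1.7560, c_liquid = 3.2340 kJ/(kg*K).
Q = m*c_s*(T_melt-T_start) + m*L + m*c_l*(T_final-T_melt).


Q1 (sensible, solid) = 8.4160 * 1.7560 * 18.2870 = 270.2544 kJ
Q2 (latent) = 8.4160 * 226.3300 = 1904.7933 kJ
Q3 (sensible, liquid) = 8.4160 * 3.2340 * 41.4420 = 1127.9412 kJ
Q_total = 3302.9888 kJ

3302.9888 kJ


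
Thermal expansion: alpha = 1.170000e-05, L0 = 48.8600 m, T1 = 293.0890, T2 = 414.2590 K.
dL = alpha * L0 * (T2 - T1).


dT = 121.1700 K
dL = 1.170000e-05 * 48.8600 * 121.1700 = 0.069268 m
L_final = 48.929268 m

dL = 0.069268 m


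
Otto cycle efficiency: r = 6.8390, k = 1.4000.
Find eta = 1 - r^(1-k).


r^(k-1) = 2.1577
eta = 1 - 1/2.1577 = 0.5365 = 53.6550%

53.6550%


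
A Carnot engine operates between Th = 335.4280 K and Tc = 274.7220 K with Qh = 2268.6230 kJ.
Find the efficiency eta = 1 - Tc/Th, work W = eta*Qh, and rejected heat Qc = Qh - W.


eta = 1 - 274.7220/335.4280 = 0.1810
W = 0.1810 * 2268.6230 = 410.5770 kJ
Qc = 2268.6230 - 410.5770 = 1858.0460 kJ

eta = 18.0981%, W = 410.5770 kJ, Qc = 1858.0460 kJ


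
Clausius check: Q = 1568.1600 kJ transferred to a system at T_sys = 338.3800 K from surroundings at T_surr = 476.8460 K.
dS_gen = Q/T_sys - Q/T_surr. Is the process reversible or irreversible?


dS_sys = 1568.1600/338.3800 = 4.6343 kJ/K
dS_surr = -1568.1600/476.8460 = -3.2886 kJ/K
dS_gen = 4.6343 - 3.2886 = 1.3457 kJ/K (irreversible)

dS_gen = 1.3457 kJ/K, irreversible


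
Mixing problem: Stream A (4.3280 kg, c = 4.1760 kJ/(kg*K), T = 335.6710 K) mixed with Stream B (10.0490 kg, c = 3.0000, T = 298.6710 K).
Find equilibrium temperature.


num = 15070.8610
den = 48.2207
Tf = 312.5391 K

312.5391 K


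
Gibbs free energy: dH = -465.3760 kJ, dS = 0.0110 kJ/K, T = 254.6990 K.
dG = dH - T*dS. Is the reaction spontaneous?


T*dS = 254.6990 * 0.0110 = 2.8017 kJ
dG = -465.3760 - 2.8017 = -468.1777 kJ (spontaneous)

dG = -468.1777 kJ, spontaneous


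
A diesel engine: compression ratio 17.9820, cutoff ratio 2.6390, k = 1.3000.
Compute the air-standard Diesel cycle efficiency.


r^(k-1) = 2.3793
rc^k = 3.5308
eta = 0.5008 = 50.0792%

50.0792%


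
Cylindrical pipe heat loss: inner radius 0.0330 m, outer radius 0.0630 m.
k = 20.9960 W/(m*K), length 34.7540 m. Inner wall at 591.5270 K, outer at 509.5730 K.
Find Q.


dT = 81.9540 K
ln(ro/ri) = 0.6466
Q = 2*pi*20.9960*34.7540*81.9540 / 0.6466 = 581082.0222 W

581082.0222 W


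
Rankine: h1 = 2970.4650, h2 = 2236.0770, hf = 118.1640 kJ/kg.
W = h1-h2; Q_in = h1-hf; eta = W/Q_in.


W = 734.3880 kJ/kg
Q_in = 2852.3010 kJ/kg
eta = 0.2575 = 25.7472%

eta = 25.7472%


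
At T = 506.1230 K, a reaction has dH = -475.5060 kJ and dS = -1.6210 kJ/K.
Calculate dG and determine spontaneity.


T*dS = 506.1230 * -1.6210 = -820.4254 kJ
dG = -475.5060 + 820.4254 = 344.9194 kJ (non-spontaneous)

dG = 344.9194 kJ, non-spontaneous


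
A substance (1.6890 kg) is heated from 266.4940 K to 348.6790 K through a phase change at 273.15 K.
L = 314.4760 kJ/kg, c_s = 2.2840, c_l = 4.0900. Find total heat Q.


Q1 (sensible, solid) = 1.6890 * 2.2840 * 6.6560 = 25.6767 kJ
Q2 (latent) = 1.6890 * 314.4760 = 531.1500 kJ
Q3 (sensible, liquid) = 1.6890 * 4.0900 * 75.5290 = 521.7551 kJ
Q_total = 1078.5817 kJ

1078.5817 kJ


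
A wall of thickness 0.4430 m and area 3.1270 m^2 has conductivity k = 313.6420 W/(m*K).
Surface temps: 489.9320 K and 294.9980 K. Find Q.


dT = 194.9340 K
Q = 313.6420 * 3.1270 * 194.9340 / 0.4430 = 431564.7496 W

431564.7496 W


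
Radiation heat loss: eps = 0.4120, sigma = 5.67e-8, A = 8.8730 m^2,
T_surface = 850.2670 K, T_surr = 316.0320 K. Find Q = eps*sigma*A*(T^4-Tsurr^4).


T^4 = 5.2266e+11
Tsurr^4 = 9.9753e+09
Q = 0.4120 * 5.67e-8 * 8.8730 * 5.1269e+11 = 106268.1739 W

106268.1739 W


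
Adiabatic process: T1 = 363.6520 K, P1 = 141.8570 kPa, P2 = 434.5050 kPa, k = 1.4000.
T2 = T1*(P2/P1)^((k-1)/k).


(k-1)/k = 0.2857
(P2/P1)^exp = 1.3769
T2 = 363.6520 * 1.3769 = 500.7077 K

500.7077 K


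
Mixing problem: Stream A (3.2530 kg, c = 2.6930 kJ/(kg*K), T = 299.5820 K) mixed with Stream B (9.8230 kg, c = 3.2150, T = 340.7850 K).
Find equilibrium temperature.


num = 13386.7492
den = 40.3413
Tf = 331.8375 K

331.8375 K


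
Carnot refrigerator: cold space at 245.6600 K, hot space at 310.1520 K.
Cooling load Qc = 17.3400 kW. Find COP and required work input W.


COP = 245.6600 / 64.4920 = 3.8092
W = 17.3400 / 3.8092 = 4.5522 kW

COP = 3.8092, W = 4.5522 kW


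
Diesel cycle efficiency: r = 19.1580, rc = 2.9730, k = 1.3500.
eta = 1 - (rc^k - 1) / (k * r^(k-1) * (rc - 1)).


r^(k-1) = 2.8108
rc^k = 4.3532
eta = 0.5521 = 55.2099%

55.2099%


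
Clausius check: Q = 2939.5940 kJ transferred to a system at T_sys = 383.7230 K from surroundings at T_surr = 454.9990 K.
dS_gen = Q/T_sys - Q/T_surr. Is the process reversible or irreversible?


dS_sys = 2939.5940/383.7230 = 7.6607 kJ/K
dS_surr = -2939.5940/454.9990 = -6.4607 kJ/K
dS_gen = 7.6607 - 6.4607 = 1.2001 kJ/K (irreversible)

dS_gen = 1.2001 kJ/K, irreversible


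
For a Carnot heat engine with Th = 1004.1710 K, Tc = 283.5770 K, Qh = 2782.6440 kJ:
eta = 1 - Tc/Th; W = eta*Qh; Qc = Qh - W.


eta = 1 - 283.5770/1004.1710 = 0.7176
W = 0.7176 * 2782.6440 = 1996.8278 kJ
Qc = 2782.6440 - 1996.8278 = 785.8162 kJ

eta = 71.7601%, W = 1996.8278 kJ, Qc = 785.8162 kJ


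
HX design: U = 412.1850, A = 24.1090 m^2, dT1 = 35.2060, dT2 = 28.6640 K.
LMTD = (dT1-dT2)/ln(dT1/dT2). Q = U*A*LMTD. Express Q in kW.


LMTD = 31.8230 K
Q = 412.1850 * 24.1090 * 31.8230 = 316236.9314 W = 316.2369 kW

316.2369 kW


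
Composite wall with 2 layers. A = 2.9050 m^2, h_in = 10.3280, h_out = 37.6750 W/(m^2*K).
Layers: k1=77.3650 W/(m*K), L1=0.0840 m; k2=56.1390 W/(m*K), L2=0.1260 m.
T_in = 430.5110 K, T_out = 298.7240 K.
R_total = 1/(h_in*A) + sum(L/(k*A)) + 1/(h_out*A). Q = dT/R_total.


R_conv_in = 1/(10.3280*2.9050) = 0.0333
R_1 = 0.0840/(77.3650*2.9050) = 0.0004
R_2 = 0.1260/(56.1390*2.9050) = 0.0008
R_conv_out = 1/(37.6750*2.9050) = 0.0091
R_total = 0.0436 K/W
Q = 131.7870 / 0.0436 = 3021.7034 W

R_total = 0.0436 K/W, Q = 3021.7034 W


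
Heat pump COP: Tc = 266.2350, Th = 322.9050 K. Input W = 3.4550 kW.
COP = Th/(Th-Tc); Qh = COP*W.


COP = 322.9050 / 56.6700 = 5.6980
Qh = 5.6980 * 3.4550 = 19.6865 kW

COP = 5.6980, Qh = 19.6865 kW


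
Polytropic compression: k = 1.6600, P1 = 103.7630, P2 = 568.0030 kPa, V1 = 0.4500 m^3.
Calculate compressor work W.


(k-1)/k = 0.3976
(P2/P1)^exp = 1.9658
W = 2.5152 * 103.7630 * 0.4500 * (1.9658 - 1) = 113.4270 kJ

113.4270 kJ


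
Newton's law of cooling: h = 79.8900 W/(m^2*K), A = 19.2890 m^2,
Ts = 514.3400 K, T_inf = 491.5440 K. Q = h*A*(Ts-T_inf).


dT = 22.7960 K
Q = 79.8900 * 19.2890 * 22.7960 = 35128.5952 W

35128.5952 W


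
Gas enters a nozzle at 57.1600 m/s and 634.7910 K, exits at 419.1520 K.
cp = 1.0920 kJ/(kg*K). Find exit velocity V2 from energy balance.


dT = 215.6390 K
2*cp*1000*dT = 470955.5760
V1^2 = 3267.2656
V2 = sqrt(474222.8416) = 688.6384 m/s

688.6384 m/s


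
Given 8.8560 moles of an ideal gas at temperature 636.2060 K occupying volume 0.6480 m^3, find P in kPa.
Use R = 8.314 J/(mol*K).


P = nRT/V = 8.8560 * 8.314 * 636.2060 / 0.6480
= 46843.0742 / 0.6480 = 72288.6947 Pa = 72.2887 kPa

72.2887 kPa


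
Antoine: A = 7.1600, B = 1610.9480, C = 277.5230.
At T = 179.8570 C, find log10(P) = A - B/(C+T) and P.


C+T = 457.3800
B/(C+T) = 3.5221
log10(P) = 7.1600 - 3.5221 = 3.6379
P = 10^3.6379 = 4343.8853 mmHg

4343.8853 mmHg


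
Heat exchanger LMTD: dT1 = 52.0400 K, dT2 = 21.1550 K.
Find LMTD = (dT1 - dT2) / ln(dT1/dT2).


dT1/dT2 = 2.4599
ln(dT1/dT2) = 0.9001
LMTD = 30.8850 / 0.9001 = 34.3115 K

34.3115 K


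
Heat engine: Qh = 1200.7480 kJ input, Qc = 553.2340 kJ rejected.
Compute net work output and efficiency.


W = 1200.7480 - 553.2340 = 647.5140 kJ
eta = 647.5140 / 1200.7480 = 0.5393 = 53.9259%

W = 647.5140 kJ, eta = 53.9259%


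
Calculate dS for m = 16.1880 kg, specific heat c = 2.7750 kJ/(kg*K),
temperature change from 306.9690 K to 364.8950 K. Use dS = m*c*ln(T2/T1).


T2/T1 = 1.1887
ln(T2/T1) = 0.1729
dS = 16.1880 * 2.7750 * 0.1729 = 7.7653 kJ/K

7.7653 kJ/K


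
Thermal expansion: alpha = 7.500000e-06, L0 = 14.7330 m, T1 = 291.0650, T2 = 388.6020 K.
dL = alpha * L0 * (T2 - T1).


dT = 97.5370 K
dL = 7.500000e-06 * 14.7330 * 97.5370 = 0.010778 m
L_final = 14.743778 m

dL = 0.010778 m


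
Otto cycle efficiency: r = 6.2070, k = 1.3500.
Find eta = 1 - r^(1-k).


r^(k-1) = 1.8946
eta = 1 - 1/1.8946 = 0.4722 = 47.2173%

47.2173%


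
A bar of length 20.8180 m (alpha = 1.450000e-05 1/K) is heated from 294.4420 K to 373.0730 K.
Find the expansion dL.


dT = 78.6310 K
dL = 1.450000e-05 * 20.8180 * 78.6310 = 0.023736 m
L_final = 20.841736 m

dL = 0.023736 m


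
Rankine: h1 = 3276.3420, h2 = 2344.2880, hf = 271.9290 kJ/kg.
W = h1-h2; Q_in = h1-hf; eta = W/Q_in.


W = 932.0540 kJ/kg
Q_in = 3004.4130 kJ/kg
eta = 0.3102 = 31.0228%

eta = 31.0228%


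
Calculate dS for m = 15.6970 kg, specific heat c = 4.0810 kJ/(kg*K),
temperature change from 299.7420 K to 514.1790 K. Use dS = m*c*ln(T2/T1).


T2/T1 = 1.7154
ln(T2/T1) = 0.5396
dS = 15.6970 * 4.0810 * 0.5396 = 34.5696 kJ/K

34.5696 kJ/K


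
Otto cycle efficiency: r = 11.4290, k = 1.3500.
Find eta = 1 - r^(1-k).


r^(k-1) = 2.3459
eta = 1 - 1/2.3459 = 0.5737 = 57.3718%

57.3718%


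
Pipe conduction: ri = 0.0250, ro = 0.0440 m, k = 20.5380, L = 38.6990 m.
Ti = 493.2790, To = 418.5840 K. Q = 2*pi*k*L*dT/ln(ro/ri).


dT = 74.6950 K
ln(ro/ri) = 0.5653
Q = 2*pi*20.5380*38.6990*74.6950 / 0.5653 = 659841.6087 W

659841.6087 W


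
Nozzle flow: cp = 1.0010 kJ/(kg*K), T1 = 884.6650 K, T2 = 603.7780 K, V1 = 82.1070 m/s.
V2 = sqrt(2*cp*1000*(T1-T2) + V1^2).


dT = 280.8870 K
2*cp*1000*dT = 562335.7740
V1^2 = 6741.5594
V2 = sqrt(569077.3334) = 754.3721 m/s

754.3721 m/s


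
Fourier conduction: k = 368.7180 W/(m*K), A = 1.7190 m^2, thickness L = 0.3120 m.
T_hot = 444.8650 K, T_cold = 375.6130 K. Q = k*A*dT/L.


dT = 69.2520 K
Q = 368.7180 * 1.7190 * 69.2520 / 0.3120 = 140685.0478 W

140685.0478 W


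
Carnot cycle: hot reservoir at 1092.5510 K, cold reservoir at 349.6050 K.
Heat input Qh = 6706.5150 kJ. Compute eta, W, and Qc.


eta = 1 - 349.6050/1092.5510 = 0.6800
W = 0.6800 * 6706.5150 = 4560.4997 kJ
Qc = 6706.5150 - 4560.4997 = 2146.0153 kJ

eta = 68.0010%, W = 4560.4997 kJ, Qc = 2146.0153 kJ


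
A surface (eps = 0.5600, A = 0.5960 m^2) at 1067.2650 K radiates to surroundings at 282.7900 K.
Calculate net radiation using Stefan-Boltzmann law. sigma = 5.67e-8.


T^4 = 1.2974e+12
Tsurr^4 = 6.3952e+09
Q = 0.5600 * 5.67e-8 * 0.5960 * 1.2911e+12 = 24432.0801 W

24432.0801 W


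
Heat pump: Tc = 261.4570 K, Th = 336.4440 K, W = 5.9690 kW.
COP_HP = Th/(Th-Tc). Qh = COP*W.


COP = 336.4440 / 74.9870 = 4.4867
Qh = 4.4867 * 5.9690 = 26.7811 kW

COP = 4.4867, Qh = 26.7811 kW


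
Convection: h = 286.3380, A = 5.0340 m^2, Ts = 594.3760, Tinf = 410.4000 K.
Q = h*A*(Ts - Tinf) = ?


dT = 183.9760 K
Q = 286.3380 * 5.0340 * 183.9760 = 265187.6963 W

265187.6963 W


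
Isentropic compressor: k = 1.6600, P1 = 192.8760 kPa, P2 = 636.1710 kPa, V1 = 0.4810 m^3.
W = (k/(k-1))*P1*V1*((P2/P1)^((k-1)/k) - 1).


(k-1)/k = 0.3976
(P2/P1)^exp = 1.6072
W = 2.5152 * 192.8760 * 0.4810 * (1.6072 - 1) = 141.6830 kJ

141.6830 kJ


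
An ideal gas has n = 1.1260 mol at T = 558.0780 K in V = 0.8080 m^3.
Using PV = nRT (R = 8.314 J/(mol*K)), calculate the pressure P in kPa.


P = nRT/V = 1.1260 * 8.314 * 558.0780 / 0.8080
= 5224.4829 / 0.8080 = 6465.9442 Pa = 6.4659 kPa

6.4659 kPa


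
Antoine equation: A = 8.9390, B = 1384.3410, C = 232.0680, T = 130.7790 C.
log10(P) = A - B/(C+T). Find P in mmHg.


C+T = 362.8470
B/(C+T) = 3.8152
log10(P) = 8.9390 - 3.8152 = 5.1238
P = 10^5.1238 = 132978.1730 mmHg

132978.1730 mmHg


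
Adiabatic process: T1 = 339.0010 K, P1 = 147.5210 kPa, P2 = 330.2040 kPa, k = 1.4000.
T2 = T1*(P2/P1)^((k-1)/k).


(k-1)/k = 0.2857
(P2/P1)^exp = 1.2589
T2 = 339.0010 * 1.2589 = 426.7569 K

426.7569 K


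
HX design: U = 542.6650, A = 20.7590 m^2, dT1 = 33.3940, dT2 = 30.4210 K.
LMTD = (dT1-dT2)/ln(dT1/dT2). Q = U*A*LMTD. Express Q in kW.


LMTD = 31.8844 K
Q = 542.6650 * 20.7590 * 31.8844 = 359183.6191 W = 359.1836 kW

359.1836 kW


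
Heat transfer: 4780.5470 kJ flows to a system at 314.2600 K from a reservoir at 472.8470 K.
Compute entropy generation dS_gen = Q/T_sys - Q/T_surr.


dS_sys = 4780.5470/314.2600 = 15.2121 kJ/K
dS_surr = -4780.5470/472.8470 = -10.1101 kJ/K
dS_gen = 15.2121 - 10.1101 = 5.1019 kJ/K (irreversible)

dS_gen = 5.1019 kJ/K, irreversible


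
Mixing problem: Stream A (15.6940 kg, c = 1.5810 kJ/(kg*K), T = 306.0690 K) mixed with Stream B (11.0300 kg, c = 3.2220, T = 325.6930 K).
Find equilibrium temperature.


num = 19168.9423
den = 60.3509
Tf = 317.6249 K

317.6249 K


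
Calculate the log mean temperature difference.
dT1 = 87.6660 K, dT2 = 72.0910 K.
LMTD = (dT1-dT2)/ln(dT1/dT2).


dT1/dT2 = 1.2160
ln(dT1/dT2) = 0.1956
LMTD = 15.5750 / 0.1956 = 79.6248 K

79.6248 K


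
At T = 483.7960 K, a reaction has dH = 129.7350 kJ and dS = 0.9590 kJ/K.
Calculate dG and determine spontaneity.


T*dS = 483.7960 * 0.9590 = 463.9604 kJ
dG = 129.7350 - 463.9604 = -334.2254 kJ (spontaneous)

dG = -334.2254 kJ, spontaneous


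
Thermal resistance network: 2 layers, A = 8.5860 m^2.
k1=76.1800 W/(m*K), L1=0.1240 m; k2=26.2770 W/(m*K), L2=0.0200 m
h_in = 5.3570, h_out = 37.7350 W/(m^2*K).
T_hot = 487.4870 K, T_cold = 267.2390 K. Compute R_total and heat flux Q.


R_conv_in = 1/(5.3570*8.5860) = 0.0217
R_1 = 0.1240/(76.1800*8.5860) = 0.0002
R_2 = 0.0200/(26.2770*8.5860) = 8.8647e-05
R_conv_out = 1/(37.7350*8.5860) = 0.0031
R_total = 0.0251 K/W
Q = 220.2480 / 0.0251 = 8772.6842 W

R_total = 0.0251 K/W, Q = 8772.6842 W


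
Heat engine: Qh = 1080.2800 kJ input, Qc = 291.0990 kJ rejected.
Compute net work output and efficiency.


W = 1080.2800 - 291.0990 = 789.1810 kJ
eta = 789.1810 / 1080.2800 = 0.7305 = 73.0534%

W = 789.1810 kJ, eta = 73.0534%


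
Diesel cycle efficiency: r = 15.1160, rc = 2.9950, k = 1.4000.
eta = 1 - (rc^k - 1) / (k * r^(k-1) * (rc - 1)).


r^(k-1) = 2.9633
rc^k = 4.6447
eta = 0.5596 = 55.9634%

55.9634%


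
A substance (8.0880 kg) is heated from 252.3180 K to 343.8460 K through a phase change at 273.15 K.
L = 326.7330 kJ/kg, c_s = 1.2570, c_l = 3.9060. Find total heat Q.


Q1 (sensible, solid) = 8.0880 * 1.2570 * 20.8320 = 211.7909 kJ
Q2 (latent) = 8.0880 * 326.7330 = 2642.6165 kJ
Q3 (sensible, liquid) = 8.0880 * 3.9060 * 70.6960 = 2233.4088 kJ
Q_total = 5087.8163 kJ

5087.8163 kJ


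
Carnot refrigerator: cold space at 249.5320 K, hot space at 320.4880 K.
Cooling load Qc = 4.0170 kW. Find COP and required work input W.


COP = 249.5320 / 70.9560 = 3.5167
W = 4.0170 / 3.5167 = 1.1423 kW

COP = 3.5167, W = 1.1423 kW


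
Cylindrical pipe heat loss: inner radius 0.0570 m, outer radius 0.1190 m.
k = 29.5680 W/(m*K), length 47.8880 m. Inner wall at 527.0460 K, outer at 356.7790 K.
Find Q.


dT = 170.2670 K
ln(ro/ri) = 0.7361
Q = 2*pi*29.5680*47.8880*170.2670 / 0.7361 = 2057967.7796 W

2057967.7796 W


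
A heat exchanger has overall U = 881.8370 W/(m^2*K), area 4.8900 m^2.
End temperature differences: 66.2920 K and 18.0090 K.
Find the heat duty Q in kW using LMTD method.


LMTD = 37.0496 K
Q = 881.8370 * 4.8900 * 37.0496 = 159764.8196 W = 159.7648 kW

159.7648 kW


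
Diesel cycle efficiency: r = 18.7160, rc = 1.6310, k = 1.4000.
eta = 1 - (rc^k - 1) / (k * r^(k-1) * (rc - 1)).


r^(k-1) = 3.2276
rc^k = 1.9835
eta = 0.6551 = 65.5064%

65.5064%


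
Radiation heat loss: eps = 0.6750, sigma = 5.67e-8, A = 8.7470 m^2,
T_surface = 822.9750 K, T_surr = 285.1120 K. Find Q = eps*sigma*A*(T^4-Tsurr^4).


T^4 = 4.5872e+11
Tsurr^4 = 6.6079e+09
Q = 0.6750 * 5.67e-8 * 8.7470 * 4.5211e+11 = 151352.9844 W

151352.9844 W


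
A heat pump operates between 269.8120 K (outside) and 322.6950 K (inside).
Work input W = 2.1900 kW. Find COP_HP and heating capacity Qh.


COP = 322.6950 / 52.8830 = 6.1021
Qh = 6.1021 * 2.1900 = 13.3635 kW

COP = 6.1021, Qh = 13.3635 kW


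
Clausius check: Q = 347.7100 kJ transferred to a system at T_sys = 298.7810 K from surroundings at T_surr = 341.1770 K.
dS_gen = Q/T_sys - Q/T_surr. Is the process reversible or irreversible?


dS_sys = 347.7100/298.7810 = 1.1638 kJ/K
dS_surr = -347.7100/341.1770 = -1.0191 kJ/K
dS_gen = 1.1638 - 1.0191 = 0.1446 kJ/K (irreversible)

dS_gen = 0.1446 kJ/K, irreversible


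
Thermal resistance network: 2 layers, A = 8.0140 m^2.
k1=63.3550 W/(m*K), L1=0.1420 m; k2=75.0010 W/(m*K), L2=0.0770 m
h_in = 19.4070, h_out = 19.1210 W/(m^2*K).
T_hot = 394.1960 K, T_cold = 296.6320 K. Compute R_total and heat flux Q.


R_conv_in = 1/(19.4070*8.0140) = 0.0064
R_1 = 0.1420/(63.3550*8.0140) = 0.0003
R_2 = 0.0770/(75.0010*8.0140) = 0.0001
R_conv_out = 1/(19.1210*8.0140) = 0.0065
R_total = 0.0134 K/W
Q = 97.5640 / 0.0134 = 7300.8350 W

R_total = 0.0134 K/W, Q = 7300.8350 W


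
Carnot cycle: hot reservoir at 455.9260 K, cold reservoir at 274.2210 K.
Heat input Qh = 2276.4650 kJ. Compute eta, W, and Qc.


eta = 1 - 274.2210/455.9260 = 0.3985
W = 0.3985 * 2276.4650 = 907.2636 kJ
Qc = 2276.4650 - 907.2636 = 1369.2014 kJ

eta = 39.8541%, W = 907.2636 kJ, Qc = 1369.2014 kJ


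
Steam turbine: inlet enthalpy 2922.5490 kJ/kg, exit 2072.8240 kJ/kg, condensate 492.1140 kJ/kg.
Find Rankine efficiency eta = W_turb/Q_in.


W = 849.7250 kJ/kg
Q_in = 2430.4350 kJ/kg
eta = 0.3496 = 34.9618%

eta = 34.9618%


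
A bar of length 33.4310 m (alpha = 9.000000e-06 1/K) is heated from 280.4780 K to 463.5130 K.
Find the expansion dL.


dT = 183.0350 K
dL = 9.000000e-06 * 33.4310 * 183.0350 = 0.055071 m
L_final = 33.486071 m

dL = 0.055071 m


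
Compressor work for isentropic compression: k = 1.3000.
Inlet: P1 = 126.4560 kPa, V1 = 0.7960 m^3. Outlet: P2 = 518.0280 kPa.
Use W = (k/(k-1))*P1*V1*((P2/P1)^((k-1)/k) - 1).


(k-1)/k = 0.2308
(P2/P1)^exp = 1.3846
W = 4.3333 * 126.4560 * 0.7960 * (1.3846 - 1) = 167.7609 kJ

167.7609 kJ


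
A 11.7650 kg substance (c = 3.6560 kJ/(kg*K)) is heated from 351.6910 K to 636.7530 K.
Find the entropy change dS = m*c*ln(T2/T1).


T2/T1 = 1.8105
ln(T2/T1) = 0.5936
dS = 11.7650 * 3.6560 * 0.5936 = 25.5337 kJ/K

25.5337 kJ/K


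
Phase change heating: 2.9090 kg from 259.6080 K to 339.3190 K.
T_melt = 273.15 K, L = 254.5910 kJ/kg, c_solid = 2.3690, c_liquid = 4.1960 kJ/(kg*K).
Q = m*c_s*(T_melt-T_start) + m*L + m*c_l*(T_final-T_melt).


Q1 (sensible, solid) = 2.9090 * 2.3690 * 13.5420 = 93.3236 kJ
Q2 (latent) = 2.9090 * 254.5910 = 740.6052 kJ
Q3 (sensible, liquid) = 2.9090 * 4.1960 * 66.1690 = 807.6697 kJ
Q_total = 1641.5985 kJ

1641.5985 kJ


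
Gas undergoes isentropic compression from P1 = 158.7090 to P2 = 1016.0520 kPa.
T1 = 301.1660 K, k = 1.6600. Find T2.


(k-1)/k = 0.3976
(P2/P1)^exp = 2.0921
T2 = 301.1660 * 2.0921 = 630.0699 K

630.0699 K


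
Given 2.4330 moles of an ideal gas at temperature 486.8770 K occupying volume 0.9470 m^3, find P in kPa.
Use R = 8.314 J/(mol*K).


P = nRT/V = 2.4330 * 8.314 * 486.8770 / 0.9470
= 9848.5295 / 0.9470 = 10399.7143 Pa = 10.3997 kPa

10.3997 kPa


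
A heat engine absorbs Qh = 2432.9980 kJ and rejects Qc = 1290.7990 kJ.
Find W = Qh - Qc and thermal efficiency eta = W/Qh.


W = 2432.9980 - 1290.7990 = 1142.1990 kJ
eta = 1142.1990 / 2432.9980 = 0.4695 = 46.9462%

W = 1142.1990 kJ, eta = 46.9462%


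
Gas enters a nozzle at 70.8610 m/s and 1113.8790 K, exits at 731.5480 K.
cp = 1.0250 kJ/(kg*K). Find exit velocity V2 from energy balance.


dT = 382.3310 K
2*cp*1000*dT = 783778.5500
V1^2 = 5021.2813
V2 = sqrt(788799.8313) = 888.1440 m/s

888.1440 m/s


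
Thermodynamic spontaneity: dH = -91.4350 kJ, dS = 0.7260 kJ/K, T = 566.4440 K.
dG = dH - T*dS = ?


T*dS = 566.4440 * 0.7260 = 411.2383 kJ
dG = -91.4350 - 411.2383 = -502.6733 kJ (spontaneous)

dG = -502.6733 kJ, spontaneous


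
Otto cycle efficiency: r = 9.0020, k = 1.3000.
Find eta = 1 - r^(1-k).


r^(k-1) = 1.9333
eta = 1 - 1/1.9333 = 0.4828 = 48.2753%

48.2753%


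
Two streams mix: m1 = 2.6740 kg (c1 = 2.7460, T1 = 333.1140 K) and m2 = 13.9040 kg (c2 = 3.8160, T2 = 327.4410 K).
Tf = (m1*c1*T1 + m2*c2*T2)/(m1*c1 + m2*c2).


num = 19819.2454
den = 60.4005
Tf = 328.1307 K

328.1307 K


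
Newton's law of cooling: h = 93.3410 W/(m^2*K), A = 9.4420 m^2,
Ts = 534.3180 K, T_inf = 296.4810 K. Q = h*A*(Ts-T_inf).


dT = 237.8370 K
Q = 93.3410 * 9.4420 * 237.8370 = 209611.8657 W

209611.8657 W


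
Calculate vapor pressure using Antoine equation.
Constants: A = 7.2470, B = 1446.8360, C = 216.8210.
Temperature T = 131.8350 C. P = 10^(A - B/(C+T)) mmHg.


C+T = 348.6560
B/(C+T) = 4.1498
log10(P) = 7.2470 - 4.1498 = 3.0972
P = 10^3.0972 = 1250.9726 mmHg

1250.9726 mmHg


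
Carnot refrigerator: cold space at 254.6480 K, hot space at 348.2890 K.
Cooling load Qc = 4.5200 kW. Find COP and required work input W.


COP = 254.6480 / 93.6410 = 2.7194
W = 4.5200 / 2.7194 = 1.6621 kW

COP = 2.7194, W = 1.6621 kW


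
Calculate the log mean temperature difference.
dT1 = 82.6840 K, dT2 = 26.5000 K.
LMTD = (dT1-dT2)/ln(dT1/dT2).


dT1/dT2 = 3.1202
ln(dT1/dT2) = 1.1379
LMTD = 56.1840 / 1.1379 = 49.3760 K

49.3760 K


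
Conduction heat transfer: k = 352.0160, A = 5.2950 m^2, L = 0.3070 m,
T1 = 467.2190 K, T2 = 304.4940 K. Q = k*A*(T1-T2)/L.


dT = 162.7250 K
Q = 352.0160 * 5.2950 * 162.7250 / 0.3070 = 987971.1728 W

987971.1728 W


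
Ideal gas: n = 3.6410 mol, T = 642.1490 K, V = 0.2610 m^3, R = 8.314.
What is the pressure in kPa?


P = nRT/V = 3.6410 * 8.314 * 642.1490 / 0.2610
= 19438.6683 / 0.2610 = 74477.6564 Pa = 74.4777 kPa

74.4777 kPa


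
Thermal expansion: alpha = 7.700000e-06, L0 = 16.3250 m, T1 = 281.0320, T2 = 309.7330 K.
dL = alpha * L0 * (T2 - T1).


dT = 28.7010 K
dL = 7.700000e-06 * 16.3250 * 28.7010 = 0.003608 m
L_final = 16.328608 m

dL = 0.003608 m


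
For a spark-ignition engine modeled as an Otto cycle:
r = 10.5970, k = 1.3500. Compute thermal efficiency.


r^(k-1) = 2.2846
eta = 1 - 1/2.2846 = 0.5623 = 56.2290%

56.2290%


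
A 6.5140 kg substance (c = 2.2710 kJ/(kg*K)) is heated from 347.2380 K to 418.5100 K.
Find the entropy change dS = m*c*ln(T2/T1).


T2/T1 = 1.2053
ln(T2/T1) = 0.1867
dS = 6.5140 * 2.2710 * 0.1867 = 2.7618 kJ/K

2.7618 kJ/K


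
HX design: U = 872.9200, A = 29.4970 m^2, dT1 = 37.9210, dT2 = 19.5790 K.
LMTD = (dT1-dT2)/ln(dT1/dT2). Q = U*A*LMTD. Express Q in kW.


LMTD = 27.7469 K
Q = 872.9200 * 29.4970 * 27.7469 = 714440.9248 W = 714.4409 kW

714.4409 kW


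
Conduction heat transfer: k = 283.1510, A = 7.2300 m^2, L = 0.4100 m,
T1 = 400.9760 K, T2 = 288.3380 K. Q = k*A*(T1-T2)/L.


dT = 112.6380 K
Q = 283.1510 * 7.2300 * 112.6380 / 0.4100 = 562415.7456 W

562415.7456 W


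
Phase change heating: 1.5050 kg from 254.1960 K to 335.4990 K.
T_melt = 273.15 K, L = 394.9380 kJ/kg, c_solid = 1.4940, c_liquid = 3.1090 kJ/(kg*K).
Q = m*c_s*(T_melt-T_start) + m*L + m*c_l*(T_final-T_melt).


Q1 (sensible, solid) = 1.5050 * 1.4940 * 18.9540 = 42.6175 kJ
Q2 (latent) = 1.5050 * 394.9380 = 594.3817 kJ
Q3 (sensible, liquid) = 1.5050 * 3.1090 * 62.3490 = 291.7338 kJ
Q_total = 928.7330 kJ

928.7330 kJ


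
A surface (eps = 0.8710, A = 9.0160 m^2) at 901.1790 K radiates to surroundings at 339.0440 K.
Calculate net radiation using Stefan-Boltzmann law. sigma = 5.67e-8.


T^4 = 6.5954e+11
Tsurr^4 = 1.3214e+10
Q = 0.8710 * 5.67e-8 * 9.0160 * 6.4633e+11 = 287786.3059 W

287786.3059 W


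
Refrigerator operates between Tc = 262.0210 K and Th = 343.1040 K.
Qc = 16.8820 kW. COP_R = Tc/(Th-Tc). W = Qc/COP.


COP = 262.0210 / 81.0830 = 3.2315
W = 16.8820 / 3.2315 = 5.2242 kW

COP = 3.2315, W = 5.2242 kW


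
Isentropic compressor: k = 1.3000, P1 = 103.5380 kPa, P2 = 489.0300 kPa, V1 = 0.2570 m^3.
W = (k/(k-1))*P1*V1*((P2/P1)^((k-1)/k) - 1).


(k-1)/k = 0.2308
(P2/P1)^exp = 1.4308
W = 4.3333 * 103.5380 * 0.2570 * (1.4308 - 1) = 49.6795 kJ

49.6795 kJ


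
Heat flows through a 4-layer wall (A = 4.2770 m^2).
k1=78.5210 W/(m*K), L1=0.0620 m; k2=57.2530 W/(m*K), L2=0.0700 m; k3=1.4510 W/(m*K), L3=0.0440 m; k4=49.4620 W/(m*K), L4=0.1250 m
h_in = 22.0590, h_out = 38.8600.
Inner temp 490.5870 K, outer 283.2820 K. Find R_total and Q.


R_conv_in = 1/(22.0590*4.2770) = 0.0106
R_1 = 0.0620/(78.5210*4.2770) = 0.0002
R_2 = 0.0700/(57.2530*4.2770) = 0.0003
R_3 = 0.0440/(1.4510*4.2770) = 0.0071
R_4 = 0.1250/(49.4620*4.2770) = 0.0006
R_conv_out = 1/(38.8600*4.2770) = 0.0060
R_total = 0.0248 K/W
Q = 207.3050 / 0.0248 = 8370.1107 W

R_total = 0.0248 K/W, Q = 8370.1107 W


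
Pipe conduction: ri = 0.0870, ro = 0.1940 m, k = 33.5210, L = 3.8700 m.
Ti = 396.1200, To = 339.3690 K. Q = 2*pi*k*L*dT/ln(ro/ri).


dT = 56.7510 K
ln(ro/ri) = 0.8020
Q = 2*pi*33.5210*3.8700*56.7510 / 0.8020 = 57681.1625 W

57681.1625 W


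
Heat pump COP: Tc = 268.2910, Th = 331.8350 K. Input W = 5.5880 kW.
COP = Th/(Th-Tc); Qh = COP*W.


COP = 331.8350 / 63.5440 = 5.2221
Qh = 5.2221 * 5.5880 = 29.1813 kW

COP = 5.2221, Qh = 29.1813 kW


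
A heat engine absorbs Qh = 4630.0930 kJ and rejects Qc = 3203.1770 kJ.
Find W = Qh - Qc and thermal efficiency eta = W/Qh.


W = 4630.0930 - 3203.1770 = 1426.9160 kJ
eta = 1426.9160 / 4630.0930 = 0.3082 = 30.8183%

W = 1426.9160 kJ, eta = 30.8183%


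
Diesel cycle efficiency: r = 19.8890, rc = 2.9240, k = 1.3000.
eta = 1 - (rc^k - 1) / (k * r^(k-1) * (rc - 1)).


r^(k-1) = 2.4524
rc^k = 4.0343
eta = 0.5053 = 50.5314%

50.5314%


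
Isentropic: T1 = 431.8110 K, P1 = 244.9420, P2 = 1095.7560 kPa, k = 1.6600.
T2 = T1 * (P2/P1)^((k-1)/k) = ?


(k-1)/k = 0.3976
(P2/P1)^exp = 1.8142
T2 = 431.8110 * 1.8142 = 783.4046 K

783.4046 K


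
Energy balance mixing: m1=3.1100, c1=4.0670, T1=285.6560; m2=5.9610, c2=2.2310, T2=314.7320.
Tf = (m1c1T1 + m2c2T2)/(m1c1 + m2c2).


num = 7798.7008
den = 25.9474
Tf = 300.5585 K

300.5585 K


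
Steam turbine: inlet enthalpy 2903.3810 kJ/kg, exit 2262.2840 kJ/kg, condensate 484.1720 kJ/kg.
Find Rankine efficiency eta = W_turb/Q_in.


W = 641.0970 kJ/kg
Q_in = 2419.2090 kJ/kg
eta = 0.2650 = 26.5003%

eta = 26.5003%


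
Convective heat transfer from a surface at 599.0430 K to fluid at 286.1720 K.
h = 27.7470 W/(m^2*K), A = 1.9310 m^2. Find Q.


dT = 312.8710 K
Q = 27.7470 * 1.9310 * 312.8710 = 16763.4583 W

16763.4583 W


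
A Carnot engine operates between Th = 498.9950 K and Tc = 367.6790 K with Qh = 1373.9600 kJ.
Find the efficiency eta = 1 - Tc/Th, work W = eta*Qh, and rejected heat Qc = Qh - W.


eta = 1 - 367.6790/498.9950 = 0.2632
W = 0.2632 * 1373.9600 = 361.5726 kJ
Qc = 1373.9600 - 361.5726 = 1012.3874 kJ

eta = 26.3161%, W = 361.5726 kJ, Qc = 1012.3874 kJ


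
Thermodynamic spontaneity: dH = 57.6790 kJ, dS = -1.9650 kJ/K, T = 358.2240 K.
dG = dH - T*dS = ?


T*dS = 358.2240 * -1.9650 = -703.9102 kJ
dG = 57.6790 + 703.9102 = 761.5892 kJ (non-spontaneous)

dG = 761.5892 kJ, non-spontaneous


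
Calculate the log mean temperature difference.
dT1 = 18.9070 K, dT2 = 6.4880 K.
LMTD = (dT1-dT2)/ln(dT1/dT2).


dT1/dT2 = 2.9141
ln(dT1/dT2) = 1.0696
LMTD = 12.4190 / 1.0696 = 11.6111 K

11.6111 K


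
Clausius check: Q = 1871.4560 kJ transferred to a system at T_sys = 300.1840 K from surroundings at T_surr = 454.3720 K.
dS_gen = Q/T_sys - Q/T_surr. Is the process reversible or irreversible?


dS_sys = 1871.4560/300.1840 = 6.2344 kJ/K
dS_surr = -1871.4560/454.3720 = -4.1188 kJ/K
dS_gen = 6.2344 - 4.1188 = 2.1156 kJ/K (irreversible)

dS_gen = 2.1156 kJ/K, irreversible


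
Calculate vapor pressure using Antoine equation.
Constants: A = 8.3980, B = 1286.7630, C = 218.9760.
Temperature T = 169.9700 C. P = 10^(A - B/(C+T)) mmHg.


C+T = 388.9460
B/(C+T) = 3.3083
log10(P) = 8.3980 - 3.3083 = 5.0897
P = 10^5.0897 = 122932.4988 mmHg

122932.4988 mmHg


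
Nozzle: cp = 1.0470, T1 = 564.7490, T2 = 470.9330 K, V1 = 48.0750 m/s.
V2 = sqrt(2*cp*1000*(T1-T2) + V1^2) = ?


dT = 93.8160 K
2*cp*1000*dT = 196450.7040
V1^2 = 2311.2056
V2 = sqrt(198761.9096) = 445.8272 m/s

445.8272 m/s


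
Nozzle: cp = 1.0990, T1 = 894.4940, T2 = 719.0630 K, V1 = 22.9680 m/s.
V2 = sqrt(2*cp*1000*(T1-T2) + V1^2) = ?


dT = 175.4310 K
2*cp*1000*dT = 385597.3380
V1^2 = 527.5290
V2 = sqrt(386124.8670) = 621.3895 m/s

621.3895 m/s


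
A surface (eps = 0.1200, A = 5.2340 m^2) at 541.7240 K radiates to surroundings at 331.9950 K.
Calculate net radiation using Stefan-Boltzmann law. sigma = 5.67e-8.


T^4 = 8.6122e+10
Tsurr^4 = 1.2149e+10
Q = 0.1200 * 5.67e-8 * 5.2340 * 7.3973e+10 = 2634.3381 W

2634.3381 W


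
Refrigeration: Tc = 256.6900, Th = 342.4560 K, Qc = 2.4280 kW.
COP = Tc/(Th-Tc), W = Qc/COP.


COP = 256.6900 / 85.7660 = 2.9929
W = 2.4280 / 2.9929 = 0.8113 kW

COP = 2.9929, W = 0.8113 kW


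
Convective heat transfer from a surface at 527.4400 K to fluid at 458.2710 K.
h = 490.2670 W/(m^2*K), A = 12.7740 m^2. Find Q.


dT = 69.1690 K
Q = 490.2670 * 12.7740 * 69.1690 = 433182.6667 W

433182.6667 W


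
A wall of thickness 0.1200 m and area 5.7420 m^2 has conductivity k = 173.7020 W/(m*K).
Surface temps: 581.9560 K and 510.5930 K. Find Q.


dT = 71.3630 K
Q = 173.7020 * 5.7420 * 71.3630 / 0.1200 = 593143.6153 W

593143.6153 W


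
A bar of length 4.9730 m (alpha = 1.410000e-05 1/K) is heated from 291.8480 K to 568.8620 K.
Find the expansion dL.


dT = 277.0140 K
dL = 1.410000e-05 * 4.9730 * 277.0140 = 0.019424 m
L_final = 4.992424 m

dL = 0.019424 m


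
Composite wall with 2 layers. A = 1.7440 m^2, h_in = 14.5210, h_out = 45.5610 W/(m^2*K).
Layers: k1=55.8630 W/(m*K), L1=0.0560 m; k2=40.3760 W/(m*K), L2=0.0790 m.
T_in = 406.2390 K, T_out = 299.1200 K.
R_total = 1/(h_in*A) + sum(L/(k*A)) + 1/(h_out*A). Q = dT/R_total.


R_conv_in = 1/(14.5210*1.7440) = 0.0395
R_1 = 0.0560/(55.8630*1.7440) = 0.0006
R_2 = 0.0790/(40.3760*1.7440) = 0.0011
R_conv_out = 1/(45.5610*1.7440) = 0.0126
R_total = 0.0538 K/W
Q = 107.1190 / 0.0538 = 1992.2010 W

R_total = 0.0538 K/W, Q = 1992.2010 W


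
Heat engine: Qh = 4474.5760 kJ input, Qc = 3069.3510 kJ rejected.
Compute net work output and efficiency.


W = 4474.5760 - 3069.3510 = 1405.2250 kJ
eta = 1405.2250 / 4474.5760 = 0.3140 = 31.4047%

W = 1405.2250 kJ, eta = 31.4047%


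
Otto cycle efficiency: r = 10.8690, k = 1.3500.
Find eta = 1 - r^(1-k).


r^(k-1) = 2.3050
eta = 1 - 1/2.3050 = 0.5662 = 56.6156%

56.6156%


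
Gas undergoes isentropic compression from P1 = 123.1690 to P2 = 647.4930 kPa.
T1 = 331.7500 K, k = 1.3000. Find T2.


(k-1)/k = 0.2308
(P2/P1)^exp = 1.4666
T2 = 331.7500 * 1.4666 = 486.5574 K

486.5574 K


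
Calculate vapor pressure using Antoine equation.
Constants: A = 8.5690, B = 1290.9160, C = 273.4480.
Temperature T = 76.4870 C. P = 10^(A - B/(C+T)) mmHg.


C+T = 349.9350
B/(C+T) = 3.6890
log10(P) = 8.5690 - 3.6890 = 4.8800
P = 10^4.8800 = 75854.8700 mmHg

75854.8700 mmHg


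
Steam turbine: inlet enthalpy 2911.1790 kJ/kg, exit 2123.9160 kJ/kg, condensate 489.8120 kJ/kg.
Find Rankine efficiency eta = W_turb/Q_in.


W = 787.2630 kJ/kg
Q_in = 2421.3670 kJ/kg
eta = 0.3251 = 32.5132%

eta = 32.5132%


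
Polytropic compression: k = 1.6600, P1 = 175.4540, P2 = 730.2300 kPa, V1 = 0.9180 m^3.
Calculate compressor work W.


(k-1)/k = 0.3976
(P2/P1)^exp = 1.7629
W = 2.5152 * 175.4540 * 0.9180 * (1.7629 - 1) = 309.0541 kJ

309.0541 kJ


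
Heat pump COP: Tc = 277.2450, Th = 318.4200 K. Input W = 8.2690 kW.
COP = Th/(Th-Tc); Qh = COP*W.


COP = 318.4200 / 41.1750 = 7.7333
Qh = 7.7333 * 8.2690 = 63.9469 kW

COP = 7.7333, Qh = 63.9469 kW


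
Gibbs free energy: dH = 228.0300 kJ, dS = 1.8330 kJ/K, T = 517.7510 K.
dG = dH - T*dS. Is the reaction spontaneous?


T*dS = 517.7510 * 1.8330 = 949.0376 kJ
dG = 228.0300 - 949.0376 = -721.0076 kJ (spontaneous)

dG = -721.0076 kJ, spontaneous


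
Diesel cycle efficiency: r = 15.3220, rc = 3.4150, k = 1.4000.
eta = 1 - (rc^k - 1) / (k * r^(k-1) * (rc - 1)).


r^(k-1) = 2.9794
rc^k = 5.5814
eta = 0.5452 = 54.5188%

54.5188%
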